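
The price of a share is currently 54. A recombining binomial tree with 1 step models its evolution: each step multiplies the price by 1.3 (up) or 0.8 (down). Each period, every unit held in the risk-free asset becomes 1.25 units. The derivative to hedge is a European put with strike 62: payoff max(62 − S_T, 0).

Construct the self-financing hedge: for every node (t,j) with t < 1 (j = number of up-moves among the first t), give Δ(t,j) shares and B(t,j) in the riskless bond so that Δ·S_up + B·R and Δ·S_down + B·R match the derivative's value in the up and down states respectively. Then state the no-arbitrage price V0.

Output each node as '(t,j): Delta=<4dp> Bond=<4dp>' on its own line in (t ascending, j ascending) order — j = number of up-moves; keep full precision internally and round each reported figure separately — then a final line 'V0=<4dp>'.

(0,0): Delta=-0.6963 Bond=39.1040
V0=1.5040

No-arbitrage ⇒ martingale measure with p* = (R−d)/(u−d) = 0.9000.
Terminal payoffs: V(1,0)=18.8000, V(1,1)=0.0000
Node (0,0) S=54.0000: V=(p*·0.0000+(1−p*)·18.8000)/1.25=1.5040; Δ=(0.0000−18.8000)/(70.2000−43.2000)=-0.6963; B=V−Δ·S=39.1040
Check: Δ(0,0)·S0 + B(0,0) = 1.5040 = V0.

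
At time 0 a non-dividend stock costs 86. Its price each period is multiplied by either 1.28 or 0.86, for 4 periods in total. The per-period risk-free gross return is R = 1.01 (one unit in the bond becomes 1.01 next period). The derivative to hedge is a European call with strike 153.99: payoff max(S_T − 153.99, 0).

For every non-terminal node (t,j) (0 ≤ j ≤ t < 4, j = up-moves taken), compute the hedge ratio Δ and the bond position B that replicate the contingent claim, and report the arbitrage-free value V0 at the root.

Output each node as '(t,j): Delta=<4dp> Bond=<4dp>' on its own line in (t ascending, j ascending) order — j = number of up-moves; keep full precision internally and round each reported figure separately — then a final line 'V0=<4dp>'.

(0,0): Delta=0.1001 Bond=-7.2810
(1,0): Delta=0.0045 Bond=-0.2827
(1,1): Delta=0.2157 Bond=-20.0818
(2,0): Delta=0.0000 Bond=0.0000
(2,1): Delta=0.0099 Bond=-0.7996
(2,2): Delta=0.4646 Bond=-55.3520
(3,0): Delta=0.0000 Bond=0.0000
(3,1): Delta=0.0000 Bond=0.0000
(3,2): Delta=0.0219 Bond=-2.2612
(3,3): Delta=1.0000 Bond=-152.4653
V0=1.3273

Since d<R<u, set p* = (R−d)/(u−d) = 0.3571; price each node as the discounted p*-expectation of its children.
Payoff layer (t=4): V(4,0)=0.0000, V(4,1)=0.0000, V(4,2)=0.0000, V(4,3)=1.1154, V(4,4)=76.8645
(3,0): S=54.7008. Δ = (V_up−V_dn)/(S_up−S_dn) = (0.0000−0.0000)/(70.0170−47.0427) = 0.0000. V = [p*·0.0000 + (1−p*)·0.0000]/1.01 = 0.0000. B = V − Δ·S = 0.0000.
(3,1): S=81.4152. Δ = (V_up−V_dn)/(S_up−S_dn) = (0.0000−0.0000)/(104.2114−70.0170) = 0.0000. V = [p*·0.0000 + (1−p*)·0.0000]/1.01 = 0.0000. B = V − Δ·S = 0.0000.
(3,2): S=121.1761. Δ = (V_up−V_dn)/(S_up−S_dn) = (1.1154−0.0000)/(155.1054−104.2114) = 0.0219. V = [p*·1.1154 + (1−p*)·0.0000]/1.01 = 0.3944. B = V − Δ·S = -2.2612.
(3,3): S=180.3551. Δ = (V_up−V_dn)/(S_up−S_dn) = (76.8645−1.1154)/(230.8545−155.1054) = 1.0000. V = [p*·76.8645 + (1−p*)·1.1154]/1.01 = 27.8897. B = V − Δ·S = -152.4653.
(2,0): S=63.6056. Δ = (V_up−V_dn)/(S_up−S_dn) = (0.0000−0.0000)/(81.4152−54.7008) = 0.0000. V = [p*·0.0000 + (1−p*)·0.0000]/1.01 = 0.0000. B = V − Δ·S = 0.0000.
(2,1): S=94.6688. Δ = (V_up−V_dn)/(S_up−S_dn) = (0.3944−0.0000)/(121.1761−81.4152) = 0.0099. V = [p*·0.3944 + (1−p*)·0.0000]/1.01 = 0.1395. B = V − Δ·S = -0.7996.
(2,2): S=140.9024. Δ = (V_up−V_dn)/(S_up−S_dn) = (27.8897−0.3944)/(180.3551−121.1761) = 0.4646. V = [p*·27.8897 + (1−p*)·0.3944]/1.01 = 10.1130. B = V − Δ·S = -55.3520.
(1,0): S=73.9600. Δ = (V_up−V_dn)/(S_up−S_dn) = (0.1395−0.0000)/(94.6688−63.6056) = 0.0045. V = [p*·0.1395 + (1−p*)·0.0000]/1.01 = 0.0493. B = V − Δ·S = -0.2827.
(1,1): S=110.0800. Δ = (V_up−V_dn)/(S_up−S_dn) = (10.1130−0.1395)/(140.9024−94.6688) = 0.2157. V = [p*·10.1130 + (1−p*)·0.1395]/1.01 = 3.6648. B = V − Δ·S = -20.0818.
(0,0): S=86.0000. Δ = (V_up−V_dn)/(S_up−S_dn) = (3.6648−0.0493)/(110.0800−73.9600) = 0.1001. V = [p*·3.6648 + (1−p*)·0.0493]/1.01 = 1.3273. B = V − Δ·S = -7.2810.
The time-0 hedge costs 1.3273, which is the no-arbitrage price.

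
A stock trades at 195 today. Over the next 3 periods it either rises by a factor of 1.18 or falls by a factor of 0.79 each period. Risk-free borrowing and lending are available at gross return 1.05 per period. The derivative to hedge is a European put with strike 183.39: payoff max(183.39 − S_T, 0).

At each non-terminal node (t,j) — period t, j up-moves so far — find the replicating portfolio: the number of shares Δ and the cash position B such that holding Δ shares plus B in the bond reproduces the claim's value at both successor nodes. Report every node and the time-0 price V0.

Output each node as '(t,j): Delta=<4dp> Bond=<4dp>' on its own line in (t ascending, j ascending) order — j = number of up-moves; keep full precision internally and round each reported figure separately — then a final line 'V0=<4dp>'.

Under the risk-neutral measure, an up-move has probability p* = (R−d)/(u−d) = 0.6667 and values discount at R = 1.05.
At expiry t=3: V(3,0)=87.2474, V(3,1)=39.7846, V(3,2)=0.0000, V(3,3)=0.0000
  t=2,j=0: stock 121.6995 → up 143.6054 (V=39.7846), down 96.1426 (V=87.2474). Price 52.9576; hedge Δ=-1.0000, bond B=174.6571.
  t=2,j=1: stock 181.7790 → up 214.4992 (V=0.0000), down 143.6054 (V=39.7846). Price 12.6300; hedge Δ=-0.5612, bond B=114.6418.
  t=2,j=2: stock 271.5180 → up 320.3912 (V=0.0000), down 214.4992 (V=0.0000). Price 0.0000; hedge Δ=0.0000, bond B=0.0000.
  t=1,j=0: stock 154.0500 → up 181.7790 (V=12.6300), down 121.6995 (V=52.9576). Price 24.8310; hedge Δ=-0.6712, bond B=128.2352.
  t=1,j=1: stock 230.1000 → up 271.5180 (V=0.0000), down 181.7790 (V=12.6300). Price 4.0095; hedge Δ=-0.1407, bond B=36.3942.
  t=0,j=0: stock 195.0000 → up 230.1000 (V=4.0095), down 154.0500 (V=24.8310). Price 10.4286; hedge Δ=-0.2738, bond B=63.8170.
Check: Δ(0,0)·S0 + B(0,0) = 10.4286 = V0.

(0,0): Delta=-0.2738 Bond=63.8170
(1,0): Delta=-0.6712 Bond=128.2352
(1,1): Delta=-0.1407 Bond=36.3942
(2,0): Delta=-1.0000 Bond=174.6571
(2,1): Delta=-0.5612 Bond=114.6418
(2,2): Delta=0.0000 Bond=0.0000
V0=10.4286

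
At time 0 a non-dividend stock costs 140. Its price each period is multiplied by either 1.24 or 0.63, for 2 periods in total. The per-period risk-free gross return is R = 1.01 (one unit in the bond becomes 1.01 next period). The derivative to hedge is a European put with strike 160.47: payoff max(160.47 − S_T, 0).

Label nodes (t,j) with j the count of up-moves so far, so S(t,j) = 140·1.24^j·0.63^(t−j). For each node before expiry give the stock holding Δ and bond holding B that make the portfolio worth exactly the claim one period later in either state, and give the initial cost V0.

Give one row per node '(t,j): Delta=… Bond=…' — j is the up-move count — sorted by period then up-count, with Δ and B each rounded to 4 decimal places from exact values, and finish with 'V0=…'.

Risk-neutral probability p* = (R−d)/(u−d) = (1.01−0.63)/(1.24−0.63) = 0.6230.
Payoff layer (t=2): V(2,0)=104.9040, V(2,1)=51.1020, V(2,2)=0.0000
  t=1,j=0: stock 88.2000 → up 109.3680 (V=51.1020), down 55.5660 (V=104.9040). Price 70.6812; hedge Δ=-1.0000, bond B=158.8812.
  t=1,j=1: stock 173.6000 → up 215.2640 (V=0.0000), down 109.3680 (V=51.1020). Price 19.0772; hedge Δ=-0.4826, bond B=102.8510.
  t=0,j=0: stock 140.0000 → up 173.6000 (V=19.0772), down 88.2000 (V=70.6812). Price 38.1529; hedge Δ=-0.6043, bond B=122.7496.
Check: Δ(0,0)·S0 + B(0,0) = 38.1529 = V0.

(0,0): Delta=-0.6043 Bond=122.7496
(1,0): Delta=-1.0000 Bond=158.8812
(1,1): Delta=-0.4826 Bond=102.8510
V0=38.1529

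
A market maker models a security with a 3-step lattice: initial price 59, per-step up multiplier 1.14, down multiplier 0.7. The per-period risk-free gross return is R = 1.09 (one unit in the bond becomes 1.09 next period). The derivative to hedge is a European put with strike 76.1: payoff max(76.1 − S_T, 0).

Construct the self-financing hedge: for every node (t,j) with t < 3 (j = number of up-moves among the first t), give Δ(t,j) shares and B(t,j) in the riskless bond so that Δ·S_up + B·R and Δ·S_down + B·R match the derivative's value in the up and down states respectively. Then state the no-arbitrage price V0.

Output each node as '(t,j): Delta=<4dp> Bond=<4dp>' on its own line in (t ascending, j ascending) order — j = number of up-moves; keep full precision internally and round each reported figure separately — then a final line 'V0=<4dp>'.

(0,0): Delta=-0.7119 Bond=47.8464
(1,0): Delta=-1.0000 Bond=64.0518
(1,1): Delta=-0.6892 Bond=50.6270
(2,0): Delta=-1.0000 Bond=69.8165
(2,1): Delta=-1.0000 Bond=69.8165
(2,2): Delta=-0.6647 Bond=53.3074
V0=5.8454

The replicating-portfolio and risk-neutral prices coincide; use p* = (1.09−0.7)/(1.14−0.7) = 0.8864 for the latter.
Terminal values V(3,·): V(3,0)=55.8630, V(3,1)=43.1426, V(3,2)=22.4265, V(3,3)=0.0000
(2,0): S=28.9100. Δ = (V_up−V_dn)/(S_up−S_dn) = (43.1426−55.8630)/(32.9574−20.2370) = -1.0000. V = [p*·43.1426 + (1−p*)·55.8630]/1.09 = 40.9065. B = V − Δ·S = 69.8165.
(2,1): S=47.0820. Δ = (V_up−V_dn)/(S_up−S_dn) = (22.4265−43.1426)/(53.6735−32.9574) = -1.0000. V = [p*·22.4265 + (1−p*)·43.1426]/1.09 = 22.7345. B = V − Δ·S = 69.8165.
(2,2): S=76.6764. Δ = (V_up−V_dn)/(S_up−S_dn) = (0.0000−22.4265)/(87.4111−53.6735) = -0.6647. V = [p*·0.0000 + (1−p*)·22.4265]/1.09 = 2.3380. B = V − Δ·S = 53.3074.
(1,0): S=41.3000. Δ = (V_up−V_dn)/(S_up−S_dn) = (22.7345−40.9065)/(47.0820−28.9100) = -1.0000. V = [p*·22.7345 + (1−p*)·40.9065]/1.09 = 22.7518. B = V − Δ·S = 64.0518.
(1,1): S=67.2600. Δ = (V_up−V_dn)/(S_up−S_dn) = (2.3380−22.7345)/(76.6764−47.0820) = -0.6892. V = [p*·2.3380 + (1−p*)·22.7345]/1.09 = 4.2714. B = V − Δ·S = 50.6270.
(0,0): S=59.0000. Δ = (V_up−V_dn)/(S_up−S_dn) = (4.2714−22.7518)/(67.2600−41.3000) = -0.7119. V = [p*·4.2714 + (1−p*)·22.7518]/1.09 = 5.8454. B = V − Δ·S = 47.8464.
Root portfolio cost Δ·59+B reproduces V0=5.8454.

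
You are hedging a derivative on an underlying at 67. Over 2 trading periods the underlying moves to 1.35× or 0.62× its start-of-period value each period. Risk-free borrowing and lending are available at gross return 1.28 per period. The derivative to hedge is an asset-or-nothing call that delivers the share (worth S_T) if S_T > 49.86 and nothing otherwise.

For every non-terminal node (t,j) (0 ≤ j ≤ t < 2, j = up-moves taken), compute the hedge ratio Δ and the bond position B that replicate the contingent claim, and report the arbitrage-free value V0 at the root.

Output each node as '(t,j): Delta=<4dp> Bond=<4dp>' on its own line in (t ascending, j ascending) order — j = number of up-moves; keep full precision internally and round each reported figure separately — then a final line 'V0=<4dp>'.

The replicating-portfolio and risk-neutral prices coincide; use p* = (1.28−0.62)/(1.35−0.62) = 0.9041 for the latter.
Payoff layer (t=2): V(2,0)=0.0000, V(2,1)=56.0790, V(2,2)=122.1075
(1,0): S=41.5400. Δ = (V_up−V_dn)/(S_up−S_dn) = (56.0790−0.0000)/(56.0790−25.7548) = 1.8493. V = [p*·56.0790 + (1−p*)·0.0000]/1.28 = 39.6106. B = V − Δ·S = -37.2100.
(1,1): S=90.4500. Δ = (V_up−V_dn)/(S_up−S_dn) = (122.1075−56.0790)/(122.1075−56.0790) = 1.0000. V = [p*·122.1075 + (1−p*)·56.0790]/1.28 = 90.4500. B = V − Δ·S = 0.0000.
(0,0): S=67.0000. Δ = (V_up−V_dn)/(S_up−S_dn) = (90.4500−39.6106)/(90.4500−41.5400) = 1.0394. V = [p*·90.4500 + (1−p*)·39.6106]/1.28 = 66.8555. B = V − Δ·S = -2.7876.
Self-financing check: at every node Δ·S+B equals the discounted successor values.

(0,0): Delta=1.0394 Bond=-2.7876
(1,0): Delta=1.8493 Bond=-37.2100
(1,1): Delta=1.0000 Bond=0.0000
V0=66.8555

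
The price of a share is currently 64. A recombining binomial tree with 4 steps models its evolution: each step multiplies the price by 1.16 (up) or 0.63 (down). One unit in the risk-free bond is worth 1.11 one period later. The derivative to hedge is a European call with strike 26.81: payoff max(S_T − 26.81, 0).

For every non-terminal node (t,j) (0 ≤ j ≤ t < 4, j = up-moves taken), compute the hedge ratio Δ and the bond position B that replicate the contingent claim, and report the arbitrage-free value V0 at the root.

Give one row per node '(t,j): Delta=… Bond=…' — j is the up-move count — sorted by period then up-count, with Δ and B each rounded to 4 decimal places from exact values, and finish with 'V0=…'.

The replicating-portfolio and risk-neutral prices coincide; use p* = (1.11−0.63)/(1.16−0.63) = 0.9057 for the latter.
At expiry t=4: V(4,0)=0.0000, V(4,1)=0.0000, V(4,2)=7.3704, V(4,3)=36.1253, V(4,4)=89.0709
  t=3,j=0: stock 16.0030 → up 18.5635 (V=0.0000), down 10.0819 (V=0.0000). Price 0.0000; hedge Δ=0.0000, bond B=0.0000.
  t=3,j=1: stock 29.4659 → up 34.1804 (V=7.3704), down 18.5635 (V=0.0000). Price 6.0136; hedge Δ=0.4719, bond B=-7.8928.
  t=3,j=2: stock 54.2546 → up 62.9353 (V=36.1253), down 34.1804 (V=7.3704). Price 30.1014; hedge Δ=1.0000, bond B=-24.1532.
  t=3,j=3: stock 99.8973 → up 115.8809 (V=89.0709), down 62.9353 (V=36.1253). Price 75.7442; hedge Δ=1.0000, bond B=-24.1532.
  t=2,j=0: stock 25.4016 → up 29.4659 (V=6.0136), down 16.0030 (V=0.0000). Price 4.9065; hedge Δ=0.4467, bond B=-6.4398.
  t=2,j=1: stock 46.7712 → up 54.2546 (V=30.1014), down 29.4659 (V=6.0136). Price 25.0712; hedge Δ=0.9717, bond B=-20.3776.
  t=2,j=2: stock 86.1184 → up 99.8973 (V=75.7442), down 54.2546 (V=30.1014). Price 64.3588; hedge Δ=1.0000, bond B=-21.7596.
  t=1,j=0: stock 40.3200 → up 46.7712 (V=25.0712), down 25.4016 (V=4.9065). Price 20.8728; hedge Δ=0.9436, bond B=-17.1736.
  t=1,j=1: stock 74.2400 → up 86.1184 (V=64.3588), down 46.7712 (V=25.0712). Price 54.6418; hedge Δ=0.9985, bond B=-19.4858.
  t=0,j=0: stock 64.0000 → up 74.2400 (V=54.6418), down 40.3200 (V=20.8728). Price 46.3568; hedge Δ=0.9955, bond B=-17.3583.
Self-financing check: at every node Δ·S+B equals the discounted successor values.

(0,0): Delta=0.9955 Bond=-17.3583
(1,0): Delta=0.9436 Bond=-17.1736
(1,1): Delta=0.9985 Bond=-19.4858
(2,0): Delta=0.4467 Bond=-6.4398
(2,1): Delta=0.9717 Bond=-20.3776
(2,2): Delta=1.0000 Bond=-21.7596
(3,0): Delta=0.0000 Bond=0.0000
(3,1): Delta=0.4719 Bond=-7.8928
(3,2): Delta=1.0000 Bond=-24.1532
(3,3): Delta=1.0000 Bond=-24.1532
V0=46.3568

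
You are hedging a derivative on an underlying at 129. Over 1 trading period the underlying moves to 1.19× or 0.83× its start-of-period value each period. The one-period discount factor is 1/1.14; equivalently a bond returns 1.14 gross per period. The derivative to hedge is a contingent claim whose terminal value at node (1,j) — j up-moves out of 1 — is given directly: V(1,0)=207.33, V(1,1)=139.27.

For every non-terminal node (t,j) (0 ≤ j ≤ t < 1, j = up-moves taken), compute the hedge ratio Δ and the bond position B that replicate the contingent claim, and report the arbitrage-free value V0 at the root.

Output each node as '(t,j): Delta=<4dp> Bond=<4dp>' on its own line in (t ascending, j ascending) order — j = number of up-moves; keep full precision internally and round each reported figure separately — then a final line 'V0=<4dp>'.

Since d<R<u, set p* = (R−d)/(u−d) = 0.8611; price each node as the discounted p*-expectation of its children.
Payoff layer (t=1): V(1,0)=207.3300, V(1,1)=139.2700
Node (0,0) S=129.0000: V=(p*·139.2700+(1−p*)·207.3300)/1.14=130.4586; Δ=(139.2700−207.3300)/(153.5100−107.0700)=-1.4655; B=V−Δ·S=319.5141
Self-financing check: at every node Δ·S+B equals the discounted successor values.

(0,0): Delta=-1.4655 Bond=319.5141
V0=130.4586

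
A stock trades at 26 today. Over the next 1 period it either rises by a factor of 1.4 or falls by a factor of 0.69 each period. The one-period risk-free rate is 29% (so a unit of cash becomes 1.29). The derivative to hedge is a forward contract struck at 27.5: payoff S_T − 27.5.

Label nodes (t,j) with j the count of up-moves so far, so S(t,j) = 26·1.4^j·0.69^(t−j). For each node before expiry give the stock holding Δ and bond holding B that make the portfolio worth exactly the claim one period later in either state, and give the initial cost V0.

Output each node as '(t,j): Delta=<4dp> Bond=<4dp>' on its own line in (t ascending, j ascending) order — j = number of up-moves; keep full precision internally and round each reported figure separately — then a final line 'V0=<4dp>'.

(0,0): Delta=1.0000 Bond=-21.3178
V0=4.6822

No-arbitrage ⇒ martingale measure with p* = (R−d)/(u−d) = 0.8451.
Terminal values V(1,·): V(1,0)=-9.5600, V(1,1)=8.9000
Node (0,0) S=26.0000: V=(p*·8.9000+(1−p*)·-9.5600)/1.29=4.6822; Δ=(8.9000−-9.5600)/(36.4000−17.9400)=1.0000; B=V−Δ·S=-21.3178
Root portfolio cost Δ·26+B reproduces V0=4.6822.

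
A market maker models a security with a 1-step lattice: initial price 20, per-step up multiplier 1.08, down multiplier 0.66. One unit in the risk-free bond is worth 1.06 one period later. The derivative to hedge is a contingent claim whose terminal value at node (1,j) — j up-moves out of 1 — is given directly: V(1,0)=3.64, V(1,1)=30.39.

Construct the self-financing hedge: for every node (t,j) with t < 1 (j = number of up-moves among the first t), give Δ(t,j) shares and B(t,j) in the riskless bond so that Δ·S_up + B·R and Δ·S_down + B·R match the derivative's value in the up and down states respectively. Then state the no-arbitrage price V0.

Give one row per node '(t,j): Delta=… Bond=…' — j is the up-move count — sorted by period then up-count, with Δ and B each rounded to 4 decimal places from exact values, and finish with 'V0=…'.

No-arbitrage ⇒ martingale measure with p* = (R−d)/(u−d) = 0.9524.
Payoff layer (t=1): V(1,0)=3.6400, V(1,1)=30.3900
(0,0): S=20.0000. Δ = (V_up−V_dn)/(S_up−S_dn) = (30.3900−3.6400)/(21.6000−13.2000) = 3.1845. V = [p*·30.3900 + (1−p*)·3.6400]/1.06 = 27.4681. B = V − Δ·S = -36.2224.
Check: Δ(0,0)·S0 + B(0,0) = 27.4681 = V0.

(0,0): Delta=3.1845 Bond=-36.2224
V0=27.4681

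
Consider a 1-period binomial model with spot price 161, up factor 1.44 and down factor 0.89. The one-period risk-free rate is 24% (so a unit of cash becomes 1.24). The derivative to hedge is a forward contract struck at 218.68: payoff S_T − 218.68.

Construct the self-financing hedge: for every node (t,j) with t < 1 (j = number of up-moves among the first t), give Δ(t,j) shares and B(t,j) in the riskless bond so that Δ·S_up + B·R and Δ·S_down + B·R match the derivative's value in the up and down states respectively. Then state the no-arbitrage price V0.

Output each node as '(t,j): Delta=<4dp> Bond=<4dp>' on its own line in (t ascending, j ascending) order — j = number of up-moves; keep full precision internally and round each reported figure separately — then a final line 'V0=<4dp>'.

Since d<R<u, set p* = (R−d)/(u−d) = 0.6364; price each node as the discounted p*-expectation of its children.
At expiry t=1: V(1,0)=-75.3900, V(1,1)=13.1600
Node (0,0) S=161.0000: V=(p*·13.1600+(1−p*)·-75.3900)/1.24=-15.3548; Δ=(13.1600−-75.3900)/(231.8400−143.2900)=1.0000; B=V−Δ·S=-176.3548
Each (Δ,B) replicates both successor values, so the strategy is self-financing and V0 is arbitrage-free.

(0,0): Delta=1.0000 Bond=-176.3548
V0=-15.3548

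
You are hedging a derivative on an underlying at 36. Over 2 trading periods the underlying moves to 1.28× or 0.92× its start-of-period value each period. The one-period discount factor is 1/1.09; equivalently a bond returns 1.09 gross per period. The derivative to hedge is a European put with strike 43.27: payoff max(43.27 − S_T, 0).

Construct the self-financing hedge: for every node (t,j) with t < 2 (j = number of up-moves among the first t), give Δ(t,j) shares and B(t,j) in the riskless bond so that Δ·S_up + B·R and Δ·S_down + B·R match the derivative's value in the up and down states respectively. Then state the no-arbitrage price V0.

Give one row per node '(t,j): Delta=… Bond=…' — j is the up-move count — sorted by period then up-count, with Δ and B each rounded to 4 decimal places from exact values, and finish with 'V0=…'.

Since d<R<u, set p* = (R−d)/(u−d) = 0.4722; price each node as the discounted p*-expectation of its children.
Terminal values V(2,·): V(2,0)=12.7996, V(2,1)=0.8764, V(2,2)=0.0000
Node (1,0) S=33.1200: V=(p*·0.8764+(1−p*)·12.7996)/1.09=6.5772; Δ=(0.8764−12.7996)/(42.3936−30.4704)=-1.0000; B=V−Δ·S=39.6972
Node (1,1) S=46.0800: V=(p*·0.0000+(1−p*)·0.8764)/1.09=0.4244; Δ=(0.0000−0.8764)/(58.9824−42.3936)=-0.0528; B=V−Δ·S=2.8588
Node (0,0) S=36.0000: V=(p*·0.4244+(1−p*)·6.5772)/1.09=3.3685; Δ=(0.4244−6.5772)/(46.0800−33.1200)=-0.4748; B=V−Δ·S=20.4599
Check: Δ(0,0)·S0 + B(0,0) = 3.3685 = V0.

(0,0): Delta=-0.4748 Bond=20.4599
(1,0): Delta=-1.0000 Bond=39.6972
(1,1): Delta=-0.0528 Bond=2.8588
V0=3.3685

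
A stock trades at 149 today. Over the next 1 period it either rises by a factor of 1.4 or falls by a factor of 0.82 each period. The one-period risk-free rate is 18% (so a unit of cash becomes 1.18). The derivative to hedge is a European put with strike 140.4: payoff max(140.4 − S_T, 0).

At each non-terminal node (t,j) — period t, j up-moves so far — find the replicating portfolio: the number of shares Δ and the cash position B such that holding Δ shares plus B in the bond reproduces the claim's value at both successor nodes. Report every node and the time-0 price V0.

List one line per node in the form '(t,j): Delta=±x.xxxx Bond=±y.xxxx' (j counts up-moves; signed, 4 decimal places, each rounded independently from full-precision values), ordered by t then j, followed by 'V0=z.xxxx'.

Since d<R<u, set p* = (R−d)/(u−d) = 0.6207; price each node as the discounted p*-expectation of its children.
Terminal values V(1,·): V(1,0)=18.2200, V(1,1)=0.0000
Node (0,0) S=149.0000: V=(p*·0.0000+(1−p*)·18.2200)/1.18=5.8568; Δ=(0.0000−18.2200)/(208.6000−122.1800)=-0.2108; B=V−Δ·S=37.2706
Root portfolio cost Δ·149+B reproduces V0=5.8568.

(0,0): Delta=-0.2108 Bond=37.2706
V0=5.8568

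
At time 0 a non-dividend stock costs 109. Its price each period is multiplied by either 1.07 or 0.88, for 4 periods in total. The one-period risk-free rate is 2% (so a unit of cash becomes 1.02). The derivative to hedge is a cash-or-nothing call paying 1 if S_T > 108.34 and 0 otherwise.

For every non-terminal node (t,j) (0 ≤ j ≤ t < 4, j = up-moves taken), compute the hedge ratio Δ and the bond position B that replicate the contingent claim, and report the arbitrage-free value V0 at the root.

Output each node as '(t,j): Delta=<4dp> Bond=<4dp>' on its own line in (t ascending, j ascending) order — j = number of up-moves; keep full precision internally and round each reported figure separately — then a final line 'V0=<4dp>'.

(0,0): Delta=0.0195 Bond=-1.4645
(1,0): Delta=0.0286 Bond=-2.3696
(1,1): Delta=0.0168 Bond=-1.1810
(2,0): Delta=0.0000 Bond=0.0000
(2,1): Delta=0.0370 Bond=-3.2802
(2,2): Delta=0.0109 Bond=-0.4633
(3,0): Delta=0.0000 Bond=0.0000
(3,1): Delta=0.0000 Bond=0.0000
(3,2): Delta=0.0479 Bond=-4.5408
(3,3): Delta=0.0000 Bond=0.9804
V0=0.6614

The replicating-portfolio and risk-neutral prices coincide; use p* = (1.02−0.88)/(1.07−0.88) = 0.7368 for the latter.
At expiry t=4: V(4,0)=0.0000, V(4,1)=0.0000, V(4,2)=0.0000, V(4,3)=1.0000, V(4,4)=1.0000
  t=3,j=0: stock 74.2804 → up 79.4801 (V=0.0000), down 65.3668 (V=0.0000). Price 0.0000; hedge Δ=0.0000, bond B=0.0000.
  t=3,j=1: stock 90.3183 → up 96.6406 (V=0.0000), down 79.4801 (V=0.0000). Price 0.0000; hedge Δ=0.0000, bond B=0.0000.
  t=3,j=2: stock 109.8188 → up 117.5061 (V=1.0000), down 96.6406 (V=0.0000). Price 0.7224; hedge Δ=0.0479, bond B=-4.5408.
  t=3,j=3: stock 133.5297 → up 142.8768 (V=1.0000), down 117.5061 (V=1.0000). Price 0.9804; hedge Δ=0.0000, bond B=0.9804.
  t=2,j=0: stock 84.4096 → up 90.3183 (V=0.0000), down 74.2804 (V=0.0000). Price 0.0000; hedge Δ=0.0000, bond B=0.0000.
  t=2,j=1: stock 102.6344 → up 109.8188 (V=0.7224), down 90.3183 (V=0.0000). Price 0.5219; hedge Δ=0.0370, bond B=-3.2802.
  t=2,j=2: stock 124.7941 → up 133.5297 (V=0.9804), down 109.8188 (V=0.7224). Price 0.8946; hedge Δ=0.0109, bond B=-0.4633.
  t=1,j=0: stock 95.9200 → up 102.6344 (V=0.5219), down 84.4096 (V=0.0000). Price 0.3770; hedge Δ=0.0286, bond B=-2.3696.
  t=1,j=1: stock 116.6300 → up 124.7941 (V=0.8946), down 102.6344 (V=0.5219). Price 0.7809; hedge Δ=0.0168, bond B=-1.1810.
  t=0,j=0: stock 109.0000 → up 116.6300 (V=0.7809), down 95.9200 (V=0.3770). Price 0.6614; hedge Δ=0.0195, bond B=-1.4645.
Each (Δ,B) replicates both successor values, so the strategy is self-financing and V0 is arbitrage-free.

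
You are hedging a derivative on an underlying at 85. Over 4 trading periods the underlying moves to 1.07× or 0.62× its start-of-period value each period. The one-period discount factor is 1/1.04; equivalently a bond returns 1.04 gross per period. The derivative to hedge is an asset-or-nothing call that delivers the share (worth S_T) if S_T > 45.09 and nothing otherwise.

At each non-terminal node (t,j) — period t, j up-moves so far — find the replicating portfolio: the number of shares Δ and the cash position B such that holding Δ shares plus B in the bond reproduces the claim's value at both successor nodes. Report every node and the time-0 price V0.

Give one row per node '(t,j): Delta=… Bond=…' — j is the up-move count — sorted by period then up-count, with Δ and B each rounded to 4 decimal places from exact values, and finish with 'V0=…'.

Since d<R<u, set p* = (R−d)/(u−d) = 0.9333; price each node as the discounted p*-expectation of its children.
Payoff layer (t=4): V(4,0)=0.0000, V(4,1)=0.0000, V(4,2)=0.0000, V(4,3)=64.5598, V(4,4)=111.4177
(3,0): S=20.2579. Δ = (V_up−V_dn)/(S_up−S_dn) = (0.0000−0.0000)/(21.6759−12.5599) = 0.0000. V = [p*·0.0000 + (1−p*)·0.0000]/1.04 = 0.0000. B = V − Δ·S = 0.0000.
(3,1): S=34.9612. Δ = (V_up−V_dn)/(S_up−S_dn) = (0.0000−0.0000)/(37.4085−21.6759) = 0.0000. V = [p*·0.0000 + (1−p*)·0.0000]/1.04 = 0.0000. B = V − Δ·S = 0.0000.
(3,2): S=60.3362. Δ = (V_up−V_dn)/(S_up−S_dn) = (64.5598−0.0000)/(64.5598−37.4085) = 2.3778. V = [p*·64.5598 + (1−p*)·0.0000]/1.04 = 57.9383. B = V − Δ·S = -85.5279.
(3,3): S=104.1287. Δ = (V_up−V_dn)/(S_up−S_dn) = (111.4177−64.5598)/(111.4177−64.5598) = 1.0000. V = [p*·111.4177 + (1−p*)·64.5598]/1.04 = 104.1287. B = V − Δ·S = 0.0000.
(2,0): S=32.6740. Δ = (V_up−V_dn)/(S_up−S_dn) = (0.0000−0.0000)/(34.9612−20.2579) = 0.0000. V = [p*·0.0000 + (1−p*)·0.0000]/1.04 = 0.0000. B = V − Δ·S = 0.0000.
(2,1): S=56.3890. Δ = (V_up−V_dn)/(S_up−S_dn) = (57.9383−0.0000)/(60.3362−34.9612) = 2.2833. V = [p*·57.9383 + (1−p*)·0.0000]/1.04 = 51.9959. B = V − Δ·S = -76.7558.
(2,2): S=97.3165. Δ = (V_up−V_dn)/(S_up−S_dn) = (104.1287−57.9383)/(104.1287−60.3362) = 1.0548. V = [p*·104.1287 + (1−p*)·57.9383]/1.04 = 97.1628. B = V − Δ·S = -5.4826.
(1,0): S=52.7000. Δ = (V_up−V_dn)/(S_up−S_dn) = (51.9959−0.0000)/(56.3890−32.6740) = 2.1925. V = [p*·51.9959 + (1−p*)·0.0000]/1.04 = 46.6630. B = V − Δ·S = -68.8834.
(1,1): S=90.9500. Δ = (V_up−V_dn)/(S_up−S_dn) = (97.1628−51.9959)/(97.3165−56.3890) = 1.1036. V = [p*·97.1628 + (1−p*)·51.9959]/1.04 = 90.5304. B = V − Δ·S = -9.8405.
(0,0): S=85.0000. Δ = (V_up−V_dn)/(S_up−S_dn) = (90.5304−46.6630)/(90.9500−52.7000) = 1.1469. V = [p*·90.5304 + (1−p*)·46.6630]/1.04 = 84.2365. B = V − Δ·S = -13.2468.
Check: Δ(0,0)·S0 + B(0,0) = 84.2365 = V0.

(0,0): Delta=1.1469 Bond=-13.2468
(1,0): Delta=2.1925 Bond=-68.8834
(1,1): Delta=1.1036 Bond=-9.8405
(2,0): Delta=0.0000 Bond=0.0000
(2,1): Delta=2.2833 Bond=-76.7558
(2,2): Delta=1.0548 Bond=-5.4826
(3,0): Delta=0.0000 Bond=0.0000
(3,1): Delta=0.0000 Bond=0.0000
(3,2): Delta=2.3778 Bond=-85.5279
(3,3): Delta=1.0000 Bond=0.0000
V0=84.2365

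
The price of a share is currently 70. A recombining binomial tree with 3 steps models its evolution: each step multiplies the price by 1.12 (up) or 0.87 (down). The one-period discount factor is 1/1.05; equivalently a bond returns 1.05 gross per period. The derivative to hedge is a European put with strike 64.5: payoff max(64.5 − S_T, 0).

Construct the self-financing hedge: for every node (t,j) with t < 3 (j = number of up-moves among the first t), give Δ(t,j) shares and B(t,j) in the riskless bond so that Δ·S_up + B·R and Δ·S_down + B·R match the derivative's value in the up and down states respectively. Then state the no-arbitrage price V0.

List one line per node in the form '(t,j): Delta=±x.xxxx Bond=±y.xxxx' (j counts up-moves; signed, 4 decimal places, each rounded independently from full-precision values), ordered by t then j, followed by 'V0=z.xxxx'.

(0,0): Delta=-0.1616 Bond=12.4183
(1,0): Delta=-0.4644 Bond=31.4748
(1,1): Delta=-0.0702 Bond=5.8698
(2,0): Delta=-1.0000 Bond=61.4286
(2,1): Delta=-0.3025 Bond=22.0119
(2,2): Delta=0.0000 Bond=0.0000
V0=1.1037

Under the risk-neutral measure, an up-move has probability p* = (R−d)/(u−d) = 0.7200 and values discount at R = 1.05.
Terminal payoffs: V(3,0)=18.4048, V(3,1)=5.1590, V(3,2)=0.0000, V(3,3)=0.0000
  t=2,j=0: stock 52.9830 → up 59.3410 (V=5.1590), down 46.0952 (V=18.4048). Price 8.4456; hedge Δ=-1.0000, bond B=61.4286.
  t=2,j=1: stock 68.2080 → up 76.3930 (V=0.0000), down 59.3410 (V=5.1590). Price 1.3757; hedge Δ=-0.3025, bond B=22.0119.
  t=2,j=2: stock 87.8080 → up 98.3450 (V=0.0000), down 76.3930 (V=0.0000). Price 0.0000; hedge Δ=0.0000, bond B=0.0000.
  t=1,j=0: stock 60.9000 → up 68.2080 (V=1.3757), down 52.9830 (V=8.4456). Price 3.1955; hedge Δ=-0.4644, bond B=31.4748.
  t=1,j=1: stock 78.4000 → up 87.8080 (V=0.0000), down 68.2080 (V=1.3757). Price 0.3669; hedge Δ=-0.0702, bond B=5.8698.
  t=0,j=0: stock 70.0000 → up 78.4000 (V=0.3669), down 60.9000 (V=3.1955). Price 1.1037; hedge Δ=-0.1616, bond B=12.4183.
The time-0 hedge costs 1.1037, which is the no-arbitrage price.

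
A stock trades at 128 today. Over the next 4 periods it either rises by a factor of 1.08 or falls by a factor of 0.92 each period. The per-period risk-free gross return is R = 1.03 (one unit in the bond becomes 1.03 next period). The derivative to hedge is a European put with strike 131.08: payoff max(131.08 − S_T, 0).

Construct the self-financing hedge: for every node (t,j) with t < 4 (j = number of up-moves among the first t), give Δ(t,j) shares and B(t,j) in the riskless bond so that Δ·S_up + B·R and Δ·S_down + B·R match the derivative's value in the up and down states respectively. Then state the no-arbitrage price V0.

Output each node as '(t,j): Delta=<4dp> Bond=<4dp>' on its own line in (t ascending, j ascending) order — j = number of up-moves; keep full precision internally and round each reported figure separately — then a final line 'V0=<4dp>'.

(0,0): Delta=-0.2836 Bond=39.5368
(1,0): Delta=-0.5918 Bond=77.0194
(1,1): Delta=-0.1642 Bond=24.2245
(2,0): Delta=-1.0000 Bond=123.5555
(2,1): Delta=-0.4337 Bond=59.2275
(2,2): Delta=-0.0599 Bond=9.3711
(3,0): Delta=-1.0000 Bond=127.2621
(3,1): Delta=-1.0000 Bond=127.2621
(3,2): Delta=-0.2145 Bond=30.8872
(3,3): Delta=0.0000 Bond=0.0000
V0=3.2408

Risk-neutral probability p* = (R−d)/(u−d) = (1.03−0.92)/(1.08−0.92) = 0.6875.
Terminal values V(4,·): V(4,0)=39.3817, V(4,1)=23.4342, V(4,2)=4.7132, V(4,3)=0.0000, V(4,4)=0.0000
(3,0): S=99.6721. Δ = (V_up−V_dn)/(S_up−S_dn) = (23.4342−39.3817)/(107.6458−91.6983) = -1.0000. V = [p*·23.4342 + (1−p*)·39.3817]/1.03 = 27.5901. B = V − Δ·S = 127.2621.
(3,1): S=117.0063. Δ = (V_up−V_dn)/(S_up−S_dn) = (4.7132−23.4342)/(126.3668−107.6458) = -1.0000. V = [p*·4.7132 + (1−p*)·23.4342]/1.03 = 10.2558. B = V − Δ·S = 127.2621.
(3,2): S=137.3553. Δ = (V_up−V_dn)/(S_up−S_dn) = (0.0000−4.7132)/(148.3437−126.3668) = -0.2145. V = [p*·0.0000 + (1−p*)·4.7132]/1.03 = 1.4300. B = V − Δ·S = 30.8872.
(3,3): S=161.2431. Δ = (V_up−V_dn)/(S_up−S_dn) = (0.0000−0.0000)/(174.1426−148.3437) = 0.0000. V = [p*·0.0000 + (1−p*)·0.0000]/1.03 = 0.0000. B = V − Δ·S = 0.0000.
(2,0): S=108.3392. Δ = (V_up−V_dn)/(S_up−S_dn) = (10.2558−27.5901)/(117.0063−99.6721) = -1.0000. V = [p*·10.2558 + (1−p*)·27.5901]/1.03 = 15.2163. B = V − Δ·S = 123.5555.
(2,1): S=127.1808. Δ = (V_up−V_dn)/(S_up−S_dn) = (1.4300−10.2558)/(137.3553−117.0063) = -0.4337. V = [p*·1.4300 + (1−p*)·10.2558]/1.03 = 4.0661. B = V − Δ·S = 59.2275.
(2,2): S=149.2992. Δ = (V_up−V_dn)/(S_up−S_dn) = (0.0000−1.4300)/(161.2431−137.3553) = -0.0599. V = [p*·0.0000 + (1−p*)·1.4300]/1.03 = 0.4338. B = V − Δ·S = 9.3711.
(1,0): S=117.7600. Δ = (V_up−V_dn)/(S_up−S_dn) = (4.0661−15.2163)/(127.1808−108.3392) = -0.5918. V = [p*·4.0661 + (1−p*)·15.2163]/1.03 = 7.3306. B = V − Δ·S = 77.0194.
(1,1): S=138.2400. Δ = (V_up−V_dn)/(S_up−S_dn) = (0.4338−4.0661)/(149.2992−127.1808) = -0.1642. V = [p*·0.4338 + (1−p*)·4.0661]/1.03 = 1.5232. B = V − Δ·S = 24.2245.
(0,0): S=128.0000. Δ = (V_up−V_dn)/(S_up−S_dn) = (1.5232−7.3306)/(138.2400−117.7600) = -0.2836. V = [p*·1.5232 + (1−p*)·7.3306]/1.03 = 3.2408. B = V − Δ·S = 39.5368.
Root portfolio cost Δ·128+B reproduces V0=3.2408.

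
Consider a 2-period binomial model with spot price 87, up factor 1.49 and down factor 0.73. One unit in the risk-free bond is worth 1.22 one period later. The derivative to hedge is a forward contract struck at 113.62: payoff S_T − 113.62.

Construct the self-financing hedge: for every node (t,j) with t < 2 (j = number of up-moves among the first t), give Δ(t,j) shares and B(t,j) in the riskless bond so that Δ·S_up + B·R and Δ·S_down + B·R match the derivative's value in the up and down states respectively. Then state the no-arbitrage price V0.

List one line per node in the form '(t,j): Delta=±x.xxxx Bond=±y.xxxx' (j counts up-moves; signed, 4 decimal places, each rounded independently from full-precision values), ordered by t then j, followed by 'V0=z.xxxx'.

(0,0): Delta=1.0000 Bond=-76.3370
(1,0): Delta=1.0000 Bond=-93.1311
(1,1): Delta=1.0000 Bond=-93.1311
V0=10.6630

Risk-neutral probability p* = (R−d)/(u−d) = (1.22−0.73)/(1.49−0.73) = 0.6447.
Payoff layer (t=2): V(2,0)=-67.2577, V(2,1)=-18.9901, V(2,2)=79.5287
  t=1,j=0: stock 63.5100 → up 94.6299 (V=-18.9901), down 46.3623 (V=-67.2577). Price -29.6211; hedge Δ=1.0000, bond B=-93.1311.
  t=1,j=1: stock 129.6300 → up 193.1487 (V=79.5287), down 94.6299 (V=-18.9901). Price 36.4989; hedge Δ=1.0000, bond B=-93.1311.
  t=0,j=0: stock 87.0000 → up 129.6300 (V=36.4989), down 63.5100 (V=-29.6211). Price 10.6630; hedge Δ=1.0000, bond B=-76.3370.
The time-0 hedge costs 10.6630, which is the no-arbitrage price.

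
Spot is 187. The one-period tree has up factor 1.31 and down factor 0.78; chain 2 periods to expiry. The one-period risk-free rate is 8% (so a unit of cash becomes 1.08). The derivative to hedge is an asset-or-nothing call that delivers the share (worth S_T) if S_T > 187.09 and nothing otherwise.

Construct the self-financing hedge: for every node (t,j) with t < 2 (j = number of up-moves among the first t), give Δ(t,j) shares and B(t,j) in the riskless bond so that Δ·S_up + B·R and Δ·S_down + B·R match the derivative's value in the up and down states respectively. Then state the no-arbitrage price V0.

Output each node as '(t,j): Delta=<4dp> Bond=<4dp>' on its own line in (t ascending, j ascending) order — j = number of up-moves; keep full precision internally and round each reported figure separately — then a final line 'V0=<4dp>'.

(0,0): Delta=1.4613 Bond=-104.6238
(1,0): Delta=2.4717 Bond=-260.3769
(1,1): Delta=1.0000 Bond=0.0000
V0=168.6309

Under the risk-neutral measure, an up-move has probability p* = (R−d)/(u−d) = 0.5660 and values discount at R = 1.08.
Terminal payoffs: V(2,0)=0.0000, V(2,1)=191.0766, V(2,2)=320.9107
  t=1,j=0: stock 145.8600 → up 191.0766 (V=191.0766), down 113.7708 (V=0.0000). Price 100.1450; hedge Δ=2.4717, bond B=-260.3769.
  t=1,j=1: stock 244.9700 → up 320.9107 (V=320.9107), down 191.0766 (V=191.0766). Price 244.9700; hedge Δ=1.0000, bond B=0.0000.
  t=0,j=0: stock 187.0000 → up 244.9700 (V=244.9700), down 145.8600 (V=100.1450). Price 168.6309; hedge Δ=1.4613, bond B=-104.6238.
Each (Δ,B) replicates both successor values, so the strategy is self-financing and V0 is arbitrage-free.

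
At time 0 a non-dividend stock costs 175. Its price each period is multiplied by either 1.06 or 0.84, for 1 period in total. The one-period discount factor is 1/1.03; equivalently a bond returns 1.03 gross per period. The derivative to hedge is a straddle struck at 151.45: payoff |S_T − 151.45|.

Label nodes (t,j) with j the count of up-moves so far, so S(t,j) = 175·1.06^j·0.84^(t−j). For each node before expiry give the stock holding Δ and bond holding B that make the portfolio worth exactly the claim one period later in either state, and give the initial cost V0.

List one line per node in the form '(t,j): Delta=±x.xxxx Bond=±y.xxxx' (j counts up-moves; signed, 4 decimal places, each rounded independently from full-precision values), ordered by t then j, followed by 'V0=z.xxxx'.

(0,0): Delta=0.7688 Bond=-105.4060
V0=29.1395

The replicating-portfolio and risk-neutral prices coincide; use p* = (1.03−0.84)/(1.06−0.84) = 0.8636 for the latter.
Terminal values V(1,·): V(1,0)=4.4500, V(1,1)=34.0500
Node (0,0) S=175.0000: V=(p*·34.0500+(1−p*)·4.4500)/1.03=29.1395; Δ=(34.0500−4.4500)/(185.5000−147.0000)=0.7688; B=V−Δ·S=-105.4060
The time-0 hedge costs 29.1395, which is the no-arbitrage price.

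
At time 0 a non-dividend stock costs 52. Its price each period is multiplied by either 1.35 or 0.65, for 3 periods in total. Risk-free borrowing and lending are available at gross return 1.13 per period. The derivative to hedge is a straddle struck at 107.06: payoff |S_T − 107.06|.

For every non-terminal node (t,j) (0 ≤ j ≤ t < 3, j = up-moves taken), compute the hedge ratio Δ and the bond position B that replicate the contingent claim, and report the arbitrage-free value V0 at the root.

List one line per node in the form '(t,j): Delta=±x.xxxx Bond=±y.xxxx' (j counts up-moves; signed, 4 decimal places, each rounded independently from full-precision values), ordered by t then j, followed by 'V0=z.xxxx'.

(0,0): Delta=-0.5775 Bond=61.5618
(1,0): Delta=-1.0000 Bond=83.8437
(1,1): Delta=-0.4843 Bond=63.0203
(2,0): Delta=-1.0000 Bond=94.7434
(2,1): Delta=-1.0000 Bond=94.7434
(2,2): Delta=-0.3705 Bond=60.4281
V0=31.5293

The replicating-portfolio and risk-neutral prices coincide; use p* = (1.13−0.65)/(1.35−0.65) = 0.6857 for the latter.
Terminal payoffs: V(3,0)=92.7795, V(3,1)=77.4005, V(3,2)=45.4595, V(3,3)=20.8795
(2,0): S=21.9700. Δ = (V_up−V_dn)/(S_up−S_dn) = (77.4005−92.7795)/(29.6595−14.2805) = -1.0000. V = [p*·77.4005 + (1−p*)·92.7795]/1.13 = 72.7734. B = V − Δ·S = 94.7434.
(2,1): S=45.6300. Δ = (V_up−V_dn)/(S_up−S_dn) = (45.4595−77.4005)/(61.6005−29.6595) = -1.0000. V = [p*·45.4595 + (1−p*)·77.4005]/1.13 = 49.1134. B = V − Δ·S = 94.7434.
(2,2): S=94.7700. Δ = (V_up−V_dn)/(S_up−S_dn) = (20.8795−45.4595)/(127.9395−61.6005) = -0.3705. V = [p*·20.8795 + (1−p*)·45.4595]/1.13 = 25.3138. B = V − Δ·S = 60.4281.
(1,0): S=33.8000. Δ = (V_up−V_dn)/(S_up−S_dn) = (49.1134−72.7734)/(45.6300−21.9700) = -1.0000. V = [p*·49.1134 + (1−p*)·72.7734]/1.13 = 50.0437. B = V − Δ·S = 83.8437.
(1,1): S=70.2000. Δ = (V_up−V_dn)/(S_up−S_dn) = (25.3138−49.1134)/(94.7700−45.6300) = -0.4843. V = [p*·25.3138 + (1−p*)·49.1134]/1.13 = 29.0210. B = V − Δ·S = 63.0203.
(0,0): S=52.0000. Δ = (V_up−V_dn)/(S_up−S_dn) = (29.0210−50.0437)/(70.2000−33.8000) = -0.5775. V = [p*·29.0210 + (1−p*)·50.0437]/1.13 = 31.5293. B = V − Δ·S = 61.5618.
Self-financing check: at every node Δ·S+B equals the discounted successor values.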